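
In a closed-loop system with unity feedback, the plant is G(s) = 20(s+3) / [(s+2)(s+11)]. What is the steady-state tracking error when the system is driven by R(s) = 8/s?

System type = 0 (no poles at s=0).
K_p = lim_{s→0} G(s) = 20·3 / (2·11) = 30/11.
e_ss = 8/(1 + K_p) = 8/(41/11) = 88/41.

88/41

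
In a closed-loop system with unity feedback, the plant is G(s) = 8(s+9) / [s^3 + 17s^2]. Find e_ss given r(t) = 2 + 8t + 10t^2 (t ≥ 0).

85/18

Lowest-order denominator term is 17s^2, so the open loop has 2 poles at the origin → type 2 system. Treating each term separately:
  • 2: tracked with zero error.
  • 8t: tracked with zero error.
  • 10t^2: e_ss = 20/K_a with K_a=72/17 → 85/18.
Total e_ss = 85/18.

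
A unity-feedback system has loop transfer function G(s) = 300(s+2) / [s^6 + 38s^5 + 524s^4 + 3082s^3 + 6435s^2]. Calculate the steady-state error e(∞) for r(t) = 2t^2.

42.9

Factoring s^2 from the denominator leaves a polynomial with constant term 6435, so the system is type 2.
K_a = lim_{s→0} s^2·G(s) = 300·2 / 6435 = 40/429.
r(t) = 2t^2 gives R(s) = 4/s^3.
e_ss = 4/K_a = 4/(40/429) = 42.9.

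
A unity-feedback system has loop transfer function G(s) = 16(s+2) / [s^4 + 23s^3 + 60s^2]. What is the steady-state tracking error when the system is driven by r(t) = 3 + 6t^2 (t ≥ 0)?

22.5

Factoring s^2 from the denominator leaves a polynomial with constant term 60, so the system is type 2. Taking each input component in turn:
  • 3: tracked with zero error.
  • 6t^2: e_ss = 12/K_a with K_a=8/15 → 22.5.
Total e_ss = 22.5.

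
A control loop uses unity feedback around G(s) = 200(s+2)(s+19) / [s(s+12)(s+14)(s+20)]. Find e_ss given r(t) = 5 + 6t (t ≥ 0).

G(s) has one factor of s in the denominator, so the system is type 1. By superposition:
  • 5: tracked with zero error.
  • 6t: e_ss = 6/K_v with K_v=95/42 → 252/95.
Total e_ss = 252/95.

252/95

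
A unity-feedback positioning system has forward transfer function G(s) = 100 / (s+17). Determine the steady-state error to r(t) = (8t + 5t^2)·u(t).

infinity

No free integrators in G(s): this is a type 0 system. By superposition:
  • 8t: a type-0 system cannot track it, e_ss → ∞.
  • 5t^2: a type-0 system cannot track it, e_ss → ∞.
The unbounded component dominates.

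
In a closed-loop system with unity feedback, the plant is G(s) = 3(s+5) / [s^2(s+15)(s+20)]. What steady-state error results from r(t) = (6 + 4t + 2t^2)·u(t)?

80

Two free integrators in G(s): this is a type 2 system. By superposition:
  • 6: tracked with zero error.
  • 4t: tracked with zero error.
  • 2t^2: e_ss = 4/K_a with K_a=0.05 → 80.
Total e_ss = 80.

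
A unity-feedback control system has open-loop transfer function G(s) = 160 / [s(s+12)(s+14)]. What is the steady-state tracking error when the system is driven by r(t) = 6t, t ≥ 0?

6.3

One free integrator in G(s): this is a type 1 system.
K_v = lim_{s→0} s·G(s) = 160 / (12·14) = 20/21.
e_ss = 6/K_v = 6/(20/21) = 6.3.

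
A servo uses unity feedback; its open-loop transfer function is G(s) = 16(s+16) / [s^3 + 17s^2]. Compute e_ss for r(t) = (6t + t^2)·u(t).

Factoring s^2 from the denominator leaves a polynomial with constant term 17, so the system is type 2. By superposition:
  • 6t: tracked with zero error.
  • t^2: e_ss = 2/K_a with K_a=256/17 → 17/128.
Total e_ss = 17/128.

17/128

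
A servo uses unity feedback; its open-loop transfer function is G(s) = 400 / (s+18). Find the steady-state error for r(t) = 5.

G(s) has no factors of s in the denominator, so the system is type 0.
K_p = lim_{s→0} G(s) = 400 / (18) = 200/9.
e_ss = 5/(1 + K_p) = 5/(209/9) = 45/209.

45/209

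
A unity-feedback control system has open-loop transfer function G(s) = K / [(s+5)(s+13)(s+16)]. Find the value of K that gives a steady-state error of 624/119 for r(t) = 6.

The open loop has no poles at the origin → type 0 system.
K_p = lim_{s→0} G(s) = K / (5·13·16) = (1/1040)·K.
e_ss = 6/(1 + K_p) = 624/119 ⇒ 1 + (1/1040)·K = 119/104 ⇒ K = 150.

150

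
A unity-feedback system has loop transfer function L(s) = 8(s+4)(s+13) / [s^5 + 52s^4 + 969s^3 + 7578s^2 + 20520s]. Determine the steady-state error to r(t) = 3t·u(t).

7695/52

Lowest-order denominator term is 20520s, so the open loop has 1 pole at the origin → type 1 system.
K_v = lim_{s→0} s·L(s) = 8·4·13 / 20520 = 52/2565.
e_ss = 3/K_v = 3/(52/2565) = 7695/52.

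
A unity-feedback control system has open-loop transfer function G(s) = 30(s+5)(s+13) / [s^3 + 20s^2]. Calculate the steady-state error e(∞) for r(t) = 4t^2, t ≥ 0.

16/195

Factoring s^2 from the denominator leaves a polynomial with constant term 20, so the system is type 2.
K_a = lim_{s→0} s^2·G(s) = 30·5·13 / 20 = 97.5.
r(t) = 4t^2 gives R(s) = 8/s^3.
e_ss = 8/K_a = 8/97.5 = 16/195.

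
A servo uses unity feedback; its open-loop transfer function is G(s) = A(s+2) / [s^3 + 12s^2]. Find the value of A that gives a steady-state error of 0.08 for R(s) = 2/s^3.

150

Lowest-order denominator term is 12s^2, so the open loop has 2 poles at the origin → type 2 system.
K_a = lim_{s→0} s^2·G(s) = A·2 / 12 = (1/6)·A.
e_ss = 2/K_a = 0.08 ⇒ K_a = 25 ⇒ A = 25/(1/6) = 150.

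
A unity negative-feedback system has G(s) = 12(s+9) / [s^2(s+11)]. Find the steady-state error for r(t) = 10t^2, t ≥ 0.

55/27

The open loop has two poles at the origin → type 2 system.
K_a = lim_{s→0} s^2·G(s) = 12·9 / (11) = 108/11.
r(t) = 10t^2 gives R(s) = 20/s^3.
e_ss = 20/K_a = 20/(108/11) = 55/27.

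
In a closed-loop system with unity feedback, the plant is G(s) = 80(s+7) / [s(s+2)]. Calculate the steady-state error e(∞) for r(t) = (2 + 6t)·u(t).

3/140

One free integrator in G(s): this is a type 1 system. By superposition:
  • 2: tracked with zero error.
  • 6t: e_ss = 6/K_v with K_v=280 → 3/140.
Total e_ss = 3/140.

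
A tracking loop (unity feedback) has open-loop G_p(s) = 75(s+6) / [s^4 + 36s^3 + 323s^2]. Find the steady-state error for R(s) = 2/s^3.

Factoring s^2 from the denominator leaves a polynomial with constant term 323, so the system is type 2.
K_a = lim_{s→0} s^2·G_p(s) = 75·6 / 323 = 450/323.
r(t) = t^2 gives R(s) = 2/s^3.
e_ss = 2/K_a = 2/(450/323) = 323/225.

323/225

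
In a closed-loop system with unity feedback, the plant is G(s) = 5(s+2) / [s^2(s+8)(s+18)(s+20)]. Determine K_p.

K_p = lim_{s→0} G(s); with 2 poles at the origin the limit diverges, so K_p = ∞.

infinity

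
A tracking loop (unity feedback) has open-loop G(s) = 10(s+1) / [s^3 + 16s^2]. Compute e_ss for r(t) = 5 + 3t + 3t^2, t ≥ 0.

The denominator has no term below 16s^2 — 2 poles at s=0, type 2. By superposition:
  • 5: tracked with zero error.
  • 3t: tracked with zero error.
  • 3t^2: e_ss = 6/K_a with K_a=0.625 → 9.6.
Total e_ss = 9.6.

9.6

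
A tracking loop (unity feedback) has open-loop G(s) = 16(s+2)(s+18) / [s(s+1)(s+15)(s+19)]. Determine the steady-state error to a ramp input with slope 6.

G(s) has one factor of s in the denominator, so the system is type 1.
K_v = lim_{s→0} s·G(s) = 16·2·18 / (1·15·19) = 192/95.
e_ss = 6/K_v = 6/(192/95) = 95/32.

95/32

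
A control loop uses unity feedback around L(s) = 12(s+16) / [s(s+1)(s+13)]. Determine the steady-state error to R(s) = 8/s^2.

The open loop has one pole at the origin → type 1 system.
K_v = lim_{s→0} s·L(s) = 12·16 / (1·13) = 192/13.
e_ss = 8/K_v = 8/(192/13) = 13/24.

13/24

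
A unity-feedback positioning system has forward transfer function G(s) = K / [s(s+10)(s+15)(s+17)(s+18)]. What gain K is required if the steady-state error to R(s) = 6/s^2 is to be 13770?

20

System type = 1 (one pole at s=0).
K_v = lim_{s→0} s·G(s) = K / (10·15·17·18) = (1/45900)·K.
e_ss = 6/K_v = 13770 ⇒ K_v = 1/2295 ⇒ K = (1/2295)/(1/45900) = 20.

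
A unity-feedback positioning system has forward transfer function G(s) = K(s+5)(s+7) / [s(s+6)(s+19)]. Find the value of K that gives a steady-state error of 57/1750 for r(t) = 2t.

G(s) has one factor of s in the denominator, so the system is type 1.
K_v = lim_{s→0} s·G(s) = K·5·7 / (6·19) = (35/114)·K.
e_ss = 2/K_v = 57/1750 ⇒ K_v = 3500/57 ⇒ K = (3500/57)/(35/114) = 200.

200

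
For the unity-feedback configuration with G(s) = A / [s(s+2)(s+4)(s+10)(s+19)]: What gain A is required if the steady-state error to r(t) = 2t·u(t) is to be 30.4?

System type = 1 (one pole at s=0).
K_v = lim_{s→0} s·G(s) = A / (2·4·10·19) = (1/1520)·A.
e_ss = 2/K_v = 30.4 ⇒ K_v = 5/76 ⇒ A = (5/76)/(1/1520) = 100.

100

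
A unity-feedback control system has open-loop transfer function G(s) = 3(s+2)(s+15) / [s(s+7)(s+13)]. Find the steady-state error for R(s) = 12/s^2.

182/15

G(s) has one factor of s in the denominator, so the system is type 1.
K_v = lim_{s→0} s·G(s) = 3·2·15 / (7·13) = 90/91.
e_ss = 12/K_v = 12/(90/91) = 182/15.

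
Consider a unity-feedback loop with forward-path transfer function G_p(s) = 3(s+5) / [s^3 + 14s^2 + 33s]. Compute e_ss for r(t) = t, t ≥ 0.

2.2

Lowest-order denominator term is 33s, so the open loop has 1 pole at the origin → type 1 system.
K_v = lim_{s→0} s·G_p(s) = 3·5 / 33 = 5/11.
e_ss = 1/K_v = 1/(5/11) = 2.2.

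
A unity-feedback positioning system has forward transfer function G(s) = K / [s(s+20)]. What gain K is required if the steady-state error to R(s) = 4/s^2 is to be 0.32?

G(s) has one factor of s in the denominator, so the system is type 1.
K_v = lim_{s→0} s·G(s) = K / (20) = 0.05·K.
e_ss = 4/K_v = 0.32 ⇒ K_v = 12.5 ⇒ K = 12.5/0.05 = 250.

250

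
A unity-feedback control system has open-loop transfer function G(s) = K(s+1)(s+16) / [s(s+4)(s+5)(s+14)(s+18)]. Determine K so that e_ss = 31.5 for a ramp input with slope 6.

60

The open loop has one pole at the origin → type 1 system.
K_v = lim_{s→0} s·G(s) = K·1·16 / (4·5·14·18) = (1/315)·K.
e_ss = 6/K_v = 31.5 ⇒ K_v = 4/21 ⇒ K = (4/21)/(1/315) = 60.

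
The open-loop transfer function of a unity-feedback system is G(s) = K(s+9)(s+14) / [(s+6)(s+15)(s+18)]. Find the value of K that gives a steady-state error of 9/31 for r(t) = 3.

The open loop has no poles at the origin → type 0 system.
K_p = lim_{s→0} G(s) = K·9·14 / (6·15·18) = (7/90)·K.
e_ss = 3/(1 + K_p) = 9/31 ⇒ 1 + (7/90)·K = 31/3 ⇒ K = 120.

120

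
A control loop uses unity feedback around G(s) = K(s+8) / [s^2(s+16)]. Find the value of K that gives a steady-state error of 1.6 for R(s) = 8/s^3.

Two free integrators in G(s): this is a type 2 system.
K_a = lim_{s→0} s^2·G(s) = K·8 / (16) = 0.5·K.
e_ss = 8/K_a = 1.6 ⇒ K_a = 5 ⇒ K = 5/0.5 = 10.

10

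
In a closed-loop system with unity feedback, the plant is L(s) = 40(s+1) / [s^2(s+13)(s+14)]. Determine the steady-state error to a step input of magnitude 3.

System type = 2 (two poles at s=0).
K_p = ∞ for a type-2 system; e_ss to a step is zero.

0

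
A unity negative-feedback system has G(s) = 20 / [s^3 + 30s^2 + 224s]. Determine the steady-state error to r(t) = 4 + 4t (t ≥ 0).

44.8

Lowest-order denominator term is 224s, so the open loop has 1 pole at the origin → type 1 system. By superposition:
  • 4: tracked with zero error.
  • 4t: e_ss = 4/K_v with K_v=5/56 → 44.8.
Total e_ss = 44.8.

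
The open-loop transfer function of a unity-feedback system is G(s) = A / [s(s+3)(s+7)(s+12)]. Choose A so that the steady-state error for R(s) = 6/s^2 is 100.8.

The open loop has one pole at the origin → type 1 system.
K_v = lim_{s→0} s·G(s) = A / (3·7·12) = (1/252)·A.
e_ss = 6/K_v = 100.8 ⇒ K_v = 5/84 ⇒ A = (5/84)/(1/252) = 15.

15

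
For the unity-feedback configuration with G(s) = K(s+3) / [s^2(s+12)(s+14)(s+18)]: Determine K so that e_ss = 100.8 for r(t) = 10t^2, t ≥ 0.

200

The open loop has two poles at the origin → type 2 system.
K_a = lim_{s→0} s^2·G(s) = K·3 / (12·14·18) = (1/1008)·K.
e_ss = 20/K_a = 100.8 ⇒ K_a = 25/126 ⇒ K = (25/126)/(1/1008) = 200.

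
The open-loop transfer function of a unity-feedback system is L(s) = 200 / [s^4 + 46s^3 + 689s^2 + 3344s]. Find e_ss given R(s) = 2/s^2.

Factoring s from the denominator leaves a polynomial with constant term 3344, so the system is type 1.
K_v = lim_{s→0} s·L(s) = 200 / 3344 = 25/418.
e_ss = 2/K_v = 2/(25/418) = 33.44.

33.44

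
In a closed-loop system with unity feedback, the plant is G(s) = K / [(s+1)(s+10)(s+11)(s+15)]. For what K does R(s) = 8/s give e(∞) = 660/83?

G(s) has no factors of s in the denominator, so the system is type 0.
K_p = lim_{s→0} G(s) = K / (1·10·11·15) = (1/1650)·K.
e_ss = 8/(1 + K_p) = 660/83 ⇒ 1 + (1/1650)·K = 166/165 ⇒ K = 10.

10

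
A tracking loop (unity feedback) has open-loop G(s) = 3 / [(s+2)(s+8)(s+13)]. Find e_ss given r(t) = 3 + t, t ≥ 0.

No free integrators in G(s): this is a type 0 system. Taking each input component in turn:
  • 3: e_ss = 3/(1+K_p) with K_p=3/208 → 624/211.
  • t: a type-0 system cannot track it, e_ss → ∞.
The unbounded component dominates.

infinity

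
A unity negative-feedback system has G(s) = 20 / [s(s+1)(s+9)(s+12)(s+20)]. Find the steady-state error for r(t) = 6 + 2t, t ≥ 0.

216

One free integrator in G(s): this is a type 1 system. By superposition:
  • 6: tracked with zero error.
  • 2t: e_ss = 2/K_v with K_v=1/108 → 216.
Total e_ss = 216.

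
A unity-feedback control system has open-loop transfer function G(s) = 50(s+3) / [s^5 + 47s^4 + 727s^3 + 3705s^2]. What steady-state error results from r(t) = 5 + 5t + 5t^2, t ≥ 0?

Lowest-order denominator term is 3705s^2, so the open loop has 2 poles at the origin → type 2 system. Treating each term separately:
  • 5: tracked with zero error.
  • 5t: tracked with zero error.
  • 5t^2: e_ss = 10/K_a with K_a=10/247 → 247.
Total e_ss = 247.

247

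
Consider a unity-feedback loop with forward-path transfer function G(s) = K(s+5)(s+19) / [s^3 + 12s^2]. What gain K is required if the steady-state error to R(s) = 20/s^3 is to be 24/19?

The denominator has no term below 12s^2 — 2 poles at s=0, type 2.
K_a = lim_{s→0} s^2·G(s) = K·5·19 / 12 = (95/12)·K.
e_ss = 20/K_a = 24/19 ⇒ K_a = 95/6 ⇒ K = (95/6)/(95/12) = 2.

2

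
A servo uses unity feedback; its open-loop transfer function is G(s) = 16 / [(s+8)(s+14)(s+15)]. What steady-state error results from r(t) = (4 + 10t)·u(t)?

The open loop has no poles at the origin → type 0 system. Treating each term separately:
  • 4: e_ss = 4/(1+K_p) with K_p=1/105 → 210/53.
  • 10t: a type-0 system cannot track it, e_ss → ∞.
The unbounded component dominates.

infinity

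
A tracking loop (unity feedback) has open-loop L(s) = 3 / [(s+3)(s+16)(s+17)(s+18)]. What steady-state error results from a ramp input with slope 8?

infinity

No free integrators in L(s): this is a type 0 system.
For a type-0 system K_v = 0, so e_ss to a ramp input is unbounded.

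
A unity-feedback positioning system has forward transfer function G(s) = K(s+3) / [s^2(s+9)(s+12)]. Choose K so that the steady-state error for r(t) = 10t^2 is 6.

120

Two free integrators in G(s): this is a type 2 system.
K_a = lim_{s→0} s^2·G(s) = K·3 / (9·12) = (1/36)·K.
e_ss = 20/K_a = 6 ⇒ K_a = 10/3 ⇒ K = (10/3)/(1/36) = 120.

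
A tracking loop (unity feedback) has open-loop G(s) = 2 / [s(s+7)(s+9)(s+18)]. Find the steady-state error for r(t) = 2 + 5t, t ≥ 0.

2835

System type = 1 (one pole at s=0). By superposition:
  • 2: tracked with zero error.
  • 5t: e_ss = 5/K_v with K_v=1/567 → 2835.
Total e_ss = 2835.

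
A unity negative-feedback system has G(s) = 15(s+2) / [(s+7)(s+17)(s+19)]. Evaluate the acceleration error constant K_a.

0

System type = 0 (no poles at s=0).
K_a = lim_{s→0} s^2·G(s) = 0 (the extra factor of s kills the finite limit).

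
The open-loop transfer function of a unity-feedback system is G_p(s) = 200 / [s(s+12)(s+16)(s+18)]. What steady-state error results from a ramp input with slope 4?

69.12

System type = 1 (one pole at s=0).
K_v = lim_{s→0} s·G_p(s) = 200 / (12·16·18) = 25/432.
e_ss = 4/K_v = 4/(25/432) = 69.12.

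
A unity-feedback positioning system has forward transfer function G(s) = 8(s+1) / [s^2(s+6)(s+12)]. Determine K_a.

1/9

G(s) has two factors of s in the denominator, so the system is type 2.
K_a = lim_{s→0} s^2·G(s) = 8·1 / (6·12) = 1/9.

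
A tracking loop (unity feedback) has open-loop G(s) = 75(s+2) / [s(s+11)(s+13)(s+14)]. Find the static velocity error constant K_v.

75/1001

The open loop has one pole at the origin → type 1 system.
K_v = lim_{s→0} s·G(s) = 75·2 / (11·13·14) = 75/1001.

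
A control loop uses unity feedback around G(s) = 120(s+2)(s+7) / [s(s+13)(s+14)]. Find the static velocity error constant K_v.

120/13

System type = 1 (one pole at s=0).
K_v = lim_{s→0} s·G(s) = 120·2·7 / (13·14) = 120/13.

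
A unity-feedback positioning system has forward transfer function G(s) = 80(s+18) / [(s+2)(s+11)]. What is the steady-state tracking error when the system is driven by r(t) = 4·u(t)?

44/731

G(s) has no factors of s in the denominator, so the system is type 0.
K_p = lim_{s→0} G(s) = 80·18 / (2·11) = 720/11.
e_ss = 4/(1 + K_p) = 4/(731/11) = 44/731.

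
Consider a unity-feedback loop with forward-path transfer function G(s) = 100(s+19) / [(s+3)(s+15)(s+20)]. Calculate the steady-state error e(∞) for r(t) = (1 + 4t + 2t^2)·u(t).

infinity

System type = 0 (no poles at s=0). By superposition:
  • 1: e_ss = 1/(1+K_p) with K_p=19/9 → 9/28.
  • 4t: a type-0 system cannot track it, e_ss → ∞.
  • 2t^2: a type-0 system cannot track it, e_ss → ∞.
The unbounded component dominates.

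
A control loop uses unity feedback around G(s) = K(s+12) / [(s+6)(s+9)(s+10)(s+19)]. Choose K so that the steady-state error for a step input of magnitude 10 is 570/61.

G(s) has no factors of s in the denominator, so the system is type 0.
K_p = lim_{s→0} G(s) = K·12 / (6·9·10·19) = (1/855)·K.
e_ss = 10/(1 + K_p) = 570/61 ⇒ 1 + (1/855)·K = 61/57 ⇒ K = 60.

60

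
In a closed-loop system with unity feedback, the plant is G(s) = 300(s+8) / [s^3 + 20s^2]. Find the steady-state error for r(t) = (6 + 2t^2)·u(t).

1/30

Factoring s^2 from the denominator leaves a polynomial with constant term 20, so the system is type 2. By superposition:
  • 6: tracked with zero error.
  • 2t^2: e_ss = 4/K_a with K_a=120 → 1/30.
Total e_ss = 1/30.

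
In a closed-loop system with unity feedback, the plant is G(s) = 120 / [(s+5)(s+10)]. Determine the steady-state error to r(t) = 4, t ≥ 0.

No free integrators in G(s): this is a type 0 system.
K_p = lim_{s→0} G(s) = 120 / (5·10) = 2.4.
e_ss = 4/(1 + K_p) = 4/3.4 = 20/17.

20/17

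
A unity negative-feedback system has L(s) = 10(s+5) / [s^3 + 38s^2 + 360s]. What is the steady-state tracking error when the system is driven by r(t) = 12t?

The denominator has no term below 360s — 1 pole at s=0, type 1.
K_v = lim_{s→0} s·L(s) = 10·5 / 360 = 5/36.
e_ss = 12/K_v = 12/(5/36) = 86.4.

86.4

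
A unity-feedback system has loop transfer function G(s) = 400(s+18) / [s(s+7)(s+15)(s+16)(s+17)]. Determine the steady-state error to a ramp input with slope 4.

One free integrator in G(s): this is a type 1 system.
K_v = lim_{s→0} s·G(s) = 400·18 / (7·15·16·17) = 30/119.
e_ss = 4/K_v = 4/(30/119) = 238/15.

238/15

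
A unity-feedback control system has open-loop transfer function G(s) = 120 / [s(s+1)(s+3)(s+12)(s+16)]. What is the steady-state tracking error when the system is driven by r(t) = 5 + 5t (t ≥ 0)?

One free integrator in G(s): this is a type 1 system. Treating each term separately:
  • 5: tracked with zero error.
  • 5t: e_ss = 5/K_v with K_v=5/24 → 24.
Total e_ss = 24.

24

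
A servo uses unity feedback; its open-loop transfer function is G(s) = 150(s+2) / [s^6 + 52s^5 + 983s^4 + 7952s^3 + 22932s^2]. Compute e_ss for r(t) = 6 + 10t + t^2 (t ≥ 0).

The denominator has no term below 22932s^2 — 2 poles at s=0, type 2. Taking each input component in turn:
  • 6: tracked with zero error.
  • 10t: tracked with zero error.
  • t^2: e_ss = 2/K_a with K_a=25/1911 → 152.88.
Total e_ss = 152.88.

152.88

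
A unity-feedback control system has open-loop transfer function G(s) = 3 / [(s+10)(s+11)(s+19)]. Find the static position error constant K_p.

G(s) has no factors of s in the denominator, so the system is type 0.
K_p = lim_{s→0} G(s) = 3 / (10·11·19) = 3/2090.

3/2090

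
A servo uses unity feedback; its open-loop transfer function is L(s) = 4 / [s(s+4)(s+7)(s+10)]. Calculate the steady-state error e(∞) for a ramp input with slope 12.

840

The open loop has one pole at the origin → type 1 system.
K_v = lim_{s→0} s·L(s) = 4 / (4·7·10) = 1/70.
e_ss = 12/K_v = 12/(1/70) = 840.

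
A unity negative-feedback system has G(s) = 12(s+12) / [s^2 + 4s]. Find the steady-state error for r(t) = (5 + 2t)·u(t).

Factoring s from the denominator leaves a polynomial with constant term 4, so the system is type 1. Treating each term separately:
  • 5: tracked with zero error.
  • 2t: e_ss = 2/K_v with K_v=36 → 1/18.
Total e_ss = 1/18.

1/18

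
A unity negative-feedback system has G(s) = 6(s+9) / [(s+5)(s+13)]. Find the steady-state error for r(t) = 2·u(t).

130/119

System type = 0 (no poles at s=0).
K_p = lim_{s→0} G(s) = 6·9 / (5·13) = 54/65.
e_ss = 2/(1 + K_p) = 2/(119/65) = 130/119.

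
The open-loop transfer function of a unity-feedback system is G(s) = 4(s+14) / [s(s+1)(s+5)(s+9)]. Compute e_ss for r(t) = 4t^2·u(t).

infinity

One free integrator in G(s): this is a type 1 system.
K_a = lim_{s→0} s^2·G(s) = 0; the steady-state error to this parabolic input grows without bound.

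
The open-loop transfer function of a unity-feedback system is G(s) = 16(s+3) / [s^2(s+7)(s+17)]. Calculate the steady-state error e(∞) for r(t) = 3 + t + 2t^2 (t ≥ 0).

G(s) has two factors of s in the denominator, so the system is type 2. Treating each term separately:
  • 3: tracked with zero error.
  • t: tracked with zero error.
  • 2t^2: e_ss = 4/K_a with K_a=48/119 → 119/12.
Total e_ss = 119/12.

119/12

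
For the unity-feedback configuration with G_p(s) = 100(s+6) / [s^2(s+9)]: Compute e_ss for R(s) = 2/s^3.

0.03

System type = 2 (two poles at s=0).
K_a = lim_{s→0} s^2·G_p(s) = 100·6 / (9) = 200/3.
r(t) = t^2 gives R(s) = 2/s^3.
e_ss = 2/K_a = 2/(200/3) = 0.03.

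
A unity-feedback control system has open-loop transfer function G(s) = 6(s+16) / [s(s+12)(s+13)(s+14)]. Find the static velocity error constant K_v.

System type = 1 (one pole at s=0).
K_v = lim_{s→0} s·G(s) = 6·16 / (12·13·14) = 4/91.

4/91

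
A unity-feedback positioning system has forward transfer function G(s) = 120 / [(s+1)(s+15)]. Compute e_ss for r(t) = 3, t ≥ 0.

G(s) has no factors of s in the denominator, so the system is type 0.
K_p = lim_{s→0} G(s) = 120 / (1·15) = 8.
e_ss = 3/(1 + K_p) = 3/9 = 1/3.

1/3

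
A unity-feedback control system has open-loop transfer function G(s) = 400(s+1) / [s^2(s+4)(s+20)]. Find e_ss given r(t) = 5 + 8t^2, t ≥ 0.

System type = 2 (two poles at s=0). By superposition:
  • 5: tracked with zero error.
  • 8t^2: e_ss = 16/K_a with K_a=5 → 3.2.
Total e_ss = 3.2.

3.2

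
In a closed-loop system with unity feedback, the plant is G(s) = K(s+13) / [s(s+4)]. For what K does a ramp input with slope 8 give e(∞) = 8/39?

12

One free integrator in G(s): this is a type 1 system.
K_v = lim_{s→0} s·G(s) = K·13 / (4) = 3.25·K.
e_ss = 8/K_v = 8/39 ⇒ K_v = 39 ⇒ K = 39/3.25 = 12.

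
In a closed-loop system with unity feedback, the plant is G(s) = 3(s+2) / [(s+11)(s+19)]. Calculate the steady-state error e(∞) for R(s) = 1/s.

The open loop has no poles at the origin → type 0 system.
K_p = lim_{s→0} G(s) = 3·2 / (11·19) = 6/209.
e_ss = 1/(1 + K_p) = 1/(215/209) = 209/215.

209/215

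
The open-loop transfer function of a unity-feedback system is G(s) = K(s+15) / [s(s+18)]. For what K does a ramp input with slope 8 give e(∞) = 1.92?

5

System type = 1 (one pole at s=0).
K_v = lim_{s→0} s·G(s) = K·15 / (18) = (5/6)·K.
e_ss = 8/K_v = 1.92 ⇒ K_v = 25/6 ⇒ K = (25/6)/(5/6) = 5.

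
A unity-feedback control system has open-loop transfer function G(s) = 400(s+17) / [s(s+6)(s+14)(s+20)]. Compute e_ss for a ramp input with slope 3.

63/85

One free integrator in G(s): this is a type 1 system.
K_v = lim_{s→0} s·G(s) = 400·17 / (6·14·20) = 85/21.
e_ss = 3/K_v = 3/(85/21) = 63/85.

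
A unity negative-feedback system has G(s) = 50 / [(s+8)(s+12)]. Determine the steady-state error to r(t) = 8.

384/73

No free integrators in G(s): this is a type 0 system.
K_p = lim_{s→0} G(s) = 50 / (8·12) = 25/48.
e_ss = 8/(1 + K_p) = 8/(73/48) = 384/73.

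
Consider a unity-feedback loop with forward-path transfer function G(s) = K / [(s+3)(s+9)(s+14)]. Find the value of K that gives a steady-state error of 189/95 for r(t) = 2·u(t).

System type = 0 (no poles at s=0).
K_p = lim_{s→0} G(s) = K / (3·9·14) = (1/378)·K.
e_ss = 2/(1 + K_p) = 189/95 ⇒ 1 + (1/378)·K = 190/189 ⇒ K = 2.

2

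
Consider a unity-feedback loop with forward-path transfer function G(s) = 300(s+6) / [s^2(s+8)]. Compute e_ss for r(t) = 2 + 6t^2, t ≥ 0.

Two free integrators in G(s): this is a type 2 system. Taking each input component in turn:
  • 2: tracked with zero error.
  • 6t^2: e_ss = 12/K_a with K_a=225 → 4/75.
Total e_ss = 4/75.

4/75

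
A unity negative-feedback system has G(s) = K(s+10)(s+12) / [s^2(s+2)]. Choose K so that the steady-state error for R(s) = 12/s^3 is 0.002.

The open loop has two poles at the origin → type 2 system.
K_a = lim_{s→0} s^2·G(s) = K·10·12 / (2) = 60·K.
e_ss = 12/K_a = 0.002 ⇒ K_a = 6000 ⇒ K = 6000/60 = 100.

100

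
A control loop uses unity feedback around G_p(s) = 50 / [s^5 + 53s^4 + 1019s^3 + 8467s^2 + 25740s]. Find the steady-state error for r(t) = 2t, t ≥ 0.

Lowest-order denominator term is 25740s, so the open loop has 1 pole at the origin → type 1 system.
K_v = lim_{s→0} s·G_p(s) = 50 / 25740 = 5/2574.
e_ss = 2/K_v = 2/(5/2574) = 1029.6.

1029.6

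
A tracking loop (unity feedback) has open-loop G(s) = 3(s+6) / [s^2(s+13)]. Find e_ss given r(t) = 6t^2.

26/3

The open loop has two poles at the origin → type 2 system.
K_a = lim_{s→0} s^2·G(s) = 3·6 / (13) = 18/13.
r(t) = 6t^2 gives R(s) = 12/s^3.
e_ss = 12/K_a = 12/(18/13) = 26/3.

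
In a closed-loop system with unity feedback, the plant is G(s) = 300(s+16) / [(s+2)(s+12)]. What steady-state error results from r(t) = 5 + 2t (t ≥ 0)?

System type = 0 (no poles at s=0). Treating each term separately:
  • 5: e_ss = 5/(1+K_p) with K_p=200 → 5/201.
  • 2t: a type-0 system cannot track it, e_ss → ∞.
The unbounded component dominates.

infinity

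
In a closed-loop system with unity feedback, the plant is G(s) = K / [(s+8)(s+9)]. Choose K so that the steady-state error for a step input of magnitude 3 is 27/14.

The open loop has no poles at the origin → type 0 system.
K_p = lim_{s→0} G(s) = K / (8·9) = (1/72)·K.
e_ss = 3/(1 + K_p) = 27/14 ⇒ 1 + (1/72)·K = 14/9 ⇒ K = 40.

40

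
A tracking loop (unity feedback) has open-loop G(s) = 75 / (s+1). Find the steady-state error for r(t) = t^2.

System type = 0 (no poles at s=0).
K_a = lim_{s→0} s^2·G(s) = 0; the steady-state error to this parabolic input grows without bound.

infinity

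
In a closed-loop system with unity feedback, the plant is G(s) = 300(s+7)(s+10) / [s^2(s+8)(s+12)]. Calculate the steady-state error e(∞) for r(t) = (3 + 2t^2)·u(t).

16/875

The open loop has two poles at the origin → type 2 system. By superposition:
  • 3: tracked with zero error.
  • 2t^2: e_ss = 4/K_a with K_a=218.75 → 16/875.
Total e_ss = 16/875.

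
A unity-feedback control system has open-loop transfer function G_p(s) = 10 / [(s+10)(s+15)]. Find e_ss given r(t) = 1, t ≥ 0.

No free integrators in G_p(s): this is a type 0 system.
K_p = lim_{s→0} G_p(s) = 10 / (10·15) = 1/15.
e_ss = 1/(1 + K_p) = 1/(16/15) = 0.9375.

0.9375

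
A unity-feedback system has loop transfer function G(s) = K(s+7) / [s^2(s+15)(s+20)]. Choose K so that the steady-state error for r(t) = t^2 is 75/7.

System type = 2 (two poles at s=0).
K_a = lim_{s→0} s^2·G(s) = K·7 / (15·20) = (7/300)·K.
e_ss = 2/K_a = 75/7 ⇒ K_a = 14/75 ⇒ K = (14/75)/(7/300) = 8.

8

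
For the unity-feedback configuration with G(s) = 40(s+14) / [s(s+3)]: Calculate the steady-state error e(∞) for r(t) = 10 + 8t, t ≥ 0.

The open loop has one pole at the origin → type 1 system. Treating each term separately:
  • 10: tracked with zero error.
  • 8t: e_ss = 8/K_v with K_v=560/3 → 3/70.
Total e_ss = 3/70.

3/70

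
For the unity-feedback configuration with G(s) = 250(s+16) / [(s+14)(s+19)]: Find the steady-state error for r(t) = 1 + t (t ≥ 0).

No free integrators in G(s): this is a type 0 system. Treating each term separately:
  • 1: e_ss = 1/(1+K_p) with K_p=2000/133 → 133/2133.
  • t: a type-0 system cannot track it, e_ss → ∞.
The unbounded component dominates.

infinity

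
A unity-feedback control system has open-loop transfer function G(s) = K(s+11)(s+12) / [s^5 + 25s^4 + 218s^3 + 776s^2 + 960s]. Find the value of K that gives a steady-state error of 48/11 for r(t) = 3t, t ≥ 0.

5

Lowest-order denominator term is 960s, so the open loop has 1 pole at the origin → type 1 system.
K_v = lim_{s→0} s·G(s) = K·11·12 / 960 = 0.1375·K.
e_ss = 3/K_v = 48/11 ⇒ K_v = 0.6875 ⇒ K = 0.6875/0.1375 = 5.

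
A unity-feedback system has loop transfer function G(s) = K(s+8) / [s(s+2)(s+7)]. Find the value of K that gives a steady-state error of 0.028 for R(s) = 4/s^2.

G(s) has one factor of s in the denominator, so the system is type 1.
K_v = lim_{s→0} s·G(s) = K·8 / (2·7) = (4/7)·K.
e_ss = 4/K_v = 0.028 ⇒ K_v = 1000/7 ⇒ K = (1000/7)/(4/7) = 250.

250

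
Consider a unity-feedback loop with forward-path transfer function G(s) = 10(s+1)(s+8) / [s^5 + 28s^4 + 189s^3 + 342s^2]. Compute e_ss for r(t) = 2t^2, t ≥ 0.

Factoring s^2 from the denominator leaves a polynomial with constant term 342, so the system is type 2.
K_a = lim_{s→0} s^2·G(s) = 10·1·8 / 342 = 40/171.
r(t) = 2t^2 gives R(s) = 4/s^3.
e_ss = 4/K_a = 4/(40/171) = 17.1.

17.1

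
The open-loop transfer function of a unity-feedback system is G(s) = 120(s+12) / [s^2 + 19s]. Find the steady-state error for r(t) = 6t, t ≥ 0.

19/240

Factoring s from the denominator leaves a polynomial with constant term 19, so the system is type 1.
K_v = lim_{s→0} s·G(s) = 120·12 / 19 = 1440/19.
e_ss = 6/K_v = 6/(1440/19) = 19/240.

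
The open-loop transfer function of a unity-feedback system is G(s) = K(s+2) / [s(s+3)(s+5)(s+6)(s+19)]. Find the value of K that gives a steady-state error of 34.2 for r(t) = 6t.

One free integrator in G(s): this is a type 1 system.
K_v = lim_{s→0} s·G(s) = K·2 / (3·5·6·19) = (1/855)·K.
e_ss = 6/K_v = 34.2 ⇒ K_v = 10/57 ⇒ K = (10/57)/(1/855) = 150.

150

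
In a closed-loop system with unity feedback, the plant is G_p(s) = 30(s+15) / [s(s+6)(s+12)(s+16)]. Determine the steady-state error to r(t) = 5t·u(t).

The open loop has one pole at the origin → type 1 system.
K_v = lim_{s→0} s·G_p(s) = 30·15 / (6·12·16) = 25/64.
e_ss = 5/K_v = 5/(25/64) = 12.8.

12.8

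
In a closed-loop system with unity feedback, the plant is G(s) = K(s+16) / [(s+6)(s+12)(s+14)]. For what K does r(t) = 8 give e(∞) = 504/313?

250

No free integrators in G(s): this is a type 0 system.
K_p = lim_{s→0} G(s) = K·16 / (6·12·14) = (1/63)·K.
e_ss = 8/(1 + K_p) = 504/313 ⇒ 1 + (1/63)·K = 313/63 ⇒ K = 250.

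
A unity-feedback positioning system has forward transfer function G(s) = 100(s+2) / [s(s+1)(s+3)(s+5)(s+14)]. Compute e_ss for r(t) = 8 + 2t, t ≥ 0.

One free integrator in G(s): this is a type 1 system. Taking each input component in turn:
  • 8: tracked with zero error.
  • 2t: e_ss = 2/K_v with K_v=20/21 → 2.1.
Total e_ss = 2.1.

2.1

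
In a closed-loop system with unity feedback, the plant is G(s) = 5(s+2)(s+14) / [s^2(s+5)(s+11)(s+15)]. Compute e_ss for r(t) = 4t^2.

330/7

Two free integrators in G(s): this is a type 2 system.
K_a = lim_{s→0} s^2·G(s) = 5·2·14 / (5·11·15) = 28/165.
r(t) = 4t^2 gives R(s) = 8/s^3.
e_ss = 8/K_a = 8/(28/165) = 330/7.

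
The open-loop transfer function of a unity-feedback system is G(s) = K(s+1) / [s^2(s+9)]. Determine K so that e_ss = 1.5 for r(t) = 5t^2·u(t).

60

G(s) has two factors of s in the denominator, so the system is type 2.
K_a = lim_{s→0} s^2·G(s) = K·1 / (9) = (1/9)·K.
e_ss = 10/K_a = 1.5 ⇒ K_a = 20/3 ⇒ K = (20/3)/(1/9) = 60.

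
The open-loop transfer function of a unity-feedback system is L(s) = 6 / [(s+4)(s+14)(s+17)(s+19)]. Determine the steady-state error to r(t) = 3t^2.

The open loop has no poles at the origin → type 0 system.
For a type-0 system K_a = 0, so e_ss to a parabolic input is unbounded.

infinity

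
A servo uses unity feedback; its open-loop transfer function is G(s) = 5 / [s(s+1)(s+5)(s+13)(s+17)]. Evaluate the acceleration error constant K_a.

G(s) has one factor of s in the denominator, so the system is type 1.
K_a = lim_{s→0} s^2·G(s) = 0 (the extra factor of s kills the finite limit).

0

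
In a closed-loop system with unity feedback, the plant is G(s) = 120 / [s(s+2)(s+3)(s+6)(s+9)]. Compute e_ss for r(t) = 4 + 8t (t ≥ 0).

System type = 1 (one pole at s=0). Treating each term separately:
  • 4: tracked with zero error.
  • 8t: e_ss = 8/K_v with K_v=10/27 → 21.6.
Total e_ss = 21.6.

21.6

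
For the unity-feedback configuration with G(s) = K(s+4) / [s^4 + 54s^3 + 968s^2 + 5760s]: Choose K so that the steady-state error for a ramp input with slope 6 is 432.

Factoring s from the denominator leaves a polynomial with constant term 5760, so the system is type 1.
K_v = lim_{s→0} s·G(s) = K·4 / 5760 = (1/1440)·K.
e_ss = 6/K_v = 432 ⇒ K_v = 1/72 ⇒ K = (1/72)/(1/1440) = 20.

20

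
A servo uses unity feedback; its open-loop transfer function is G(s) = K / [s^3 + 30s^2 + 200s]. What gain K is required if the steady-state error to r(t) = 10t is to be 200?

10

The denominator has no term below 200s — 1 pole at s=0, type 1.
K_v = lim_{s→0} s·G(s) = K / 200 = 0.005·K.
e_ss = 10/K_v = 200 ⇒ K_v = 0.05 ⇒ K = 0.05/0.005 = 10.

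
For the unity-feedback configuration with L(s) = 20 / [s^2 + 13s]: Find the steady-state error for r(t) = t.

0.65

The denominator has no term below 13s — 1 pole at s=0, type 1.
K_v = lim_{s→0} s·L(s) = 20 / 13 = 20/13.
e_ss = 1/K_v = 1/(20/13) = 0.65.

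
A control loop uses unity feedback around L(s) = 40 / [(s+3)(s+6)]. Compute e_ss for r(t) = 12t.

L(s) has no factors of s in the denominator, so the system is type 0.
For a type-0 system K_v = 0, so e_ss to a ramp input is unbounded.

infinity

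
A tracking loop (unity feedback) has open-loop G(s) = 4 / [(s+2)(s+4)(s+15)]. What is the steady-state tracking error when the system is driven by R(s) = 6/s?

180/31

No free integrators in G(s): this is a type 0 system.
K_p = lim_{s→0} G(s) = 4 / (2·4·15) = 1/30.
e_ss = 6/(1 + K_p) = 6/(31/30) = 180/31.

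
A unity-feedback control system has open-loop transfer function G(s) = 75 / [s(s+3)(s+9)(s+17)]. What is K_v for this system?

25/153

One free integrator in G(s): this is a type 1 system.
K_v = lim_{s→0} s·G(s) = 75 / (3·9·17) = 25/153.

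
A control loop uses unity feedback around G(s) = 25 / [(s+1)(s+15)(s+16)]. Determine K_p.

5/48

No free integrators in G(s): this is a type 0 system.
K_p = lim_{s→0} G(s) = 25 / (1·15·16) = 5/48.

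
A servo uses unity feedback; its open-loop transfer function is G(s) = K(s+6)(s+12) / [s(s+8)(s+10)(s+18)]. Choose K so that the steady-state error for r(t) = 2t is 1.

The open loop has one pole at the origin → type 1 system.
K_v = lim_{s→0} s·G(s) = K·6·12 / (8·10·18) = 0.05·K.
e_ss = 2/K_v = 1 ⇒ K_v = 2 ⇒ K = 2/0.05 = 40.

40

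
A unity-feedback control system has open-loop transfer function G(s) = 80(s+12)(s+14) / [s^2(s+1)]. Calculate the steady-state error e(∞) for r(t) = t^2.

1/6720

Two free integrators in G(s): this is a type 2 system.
K_a = lim_{s→0} s^2·G(s) = 80·12·14 / (1) = 13440.
r(t) = t^2 gives R(s) = 2/s^3.
e_ss = 2/K_a = 2/13440 = 1/6720.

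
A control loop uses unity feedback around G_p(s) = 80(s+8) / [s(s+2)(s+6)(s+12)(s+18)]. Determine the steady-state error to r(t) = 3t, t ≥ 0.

12.15

G_p(s) has one factor of s in the denominator, so the system is type 1.
K_v = lim_{s→0} s·G_p(s) = 80·8 / (2·6·12·18) = 20/81.
e_ss = 3/K_v = 3/(20/81) = 12.15.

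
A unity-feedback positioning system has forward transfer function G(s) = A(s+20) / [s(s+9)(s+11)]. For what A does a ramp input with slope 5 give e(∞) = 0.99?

25

System type = 1 (one pole at s=0).
K_v = lim_{s→0} s·G(s) = A·20 / (9·11) = (20/99)·A.
e_ss = 5/K_v = 0.99 ⇒ K_v = 500/99 ⇒ A = (500/99)/(20/99) = 25.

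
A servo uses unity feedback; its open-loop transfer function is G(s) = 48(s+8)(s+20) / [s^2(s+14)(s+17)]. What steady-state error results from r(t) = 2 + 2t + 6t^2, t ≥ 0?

119/320

G(s) has two factors of s in the denominator, so the system is type 2. By superposition:
  • 2: tracked with zero error.
  • 2t: tracked with zero error.
  • 6t^2: e_ss = 12/K_a with K_a=3840/119 → 119/320.
Total e_ss = 119/320.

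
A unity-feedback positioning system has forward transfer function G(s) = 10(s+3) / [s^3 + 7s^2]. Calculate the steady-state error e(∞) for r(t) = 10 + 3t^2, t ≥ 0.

Factoring s^2 from the denominator leaves a polynomial with constant term 7, so the system is type 2. Taking each input component in turn:
  • 10: tracked with zero error.
  • 3t^2: e_ss = 6/K_a with K_a=30/7 → 1.4.
Total e_ss = 1.4.

1.4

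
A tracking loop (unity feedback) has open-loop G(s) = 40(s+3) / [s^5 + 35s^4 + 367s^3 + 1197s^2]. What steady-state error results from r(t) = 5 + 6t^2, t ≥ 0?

119.7

Lowest-order denominator term is 1197s^2, so the open loop has 2 poles at the origin → type 2 system. By superposition:
  • 5: tracked with zero error.
  • 6t^2: e_ss = 12/K_a with K_a=40/399 → 119.7.
Total e_ss = 119.7.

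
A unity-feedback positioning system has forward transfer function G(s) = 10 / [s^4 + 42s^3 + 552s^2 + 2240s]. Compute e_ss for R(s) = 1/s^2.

Factoring s from the denominator leaves a polynomial with constant term 2240, so the system is type 1.
K_v = lim_{s→0} s·G(s) = 10 / 2240 = 1/224.
e_ss = 1/K_v = 1/(1/224) = 224.

224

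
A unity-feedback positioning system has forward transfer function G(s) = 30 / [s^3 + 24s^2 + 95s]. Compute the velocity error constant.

Factoring s from the denominator leaves a polynomial with constant term 95, so the system is type 1.
K_v = lim_{s→0} s·G(s) = 30 / 95 = 6/19.

6/19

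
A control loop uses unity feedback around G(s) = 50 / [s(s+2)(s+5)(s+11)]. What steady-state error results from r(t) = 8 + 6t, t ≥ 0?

13.2

G(s) has one factor of s in the denominator, so the system is type 1. Treating each term separately:
  • 8: tracked with zero error.
  • 6t: e_ss = 6/K_v with K_v=5/11 → 13.2.
Total e_ss = 13.2.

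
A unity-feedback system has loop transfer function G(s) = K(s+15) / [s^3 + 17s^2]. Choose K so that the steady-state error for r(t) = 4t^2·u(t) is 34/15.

The denominator has no term below 17s^2 — 2 poles at s=0, type 2.
K_a = lim_{s→0} s^2·G(s) = K·15 / 17 = (15/17)·K.
e_ss = 8/K_a = 34/15 ⇒ K_a = 60/17 ⇒ K = (60/17)/(15/17) = 4.

4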